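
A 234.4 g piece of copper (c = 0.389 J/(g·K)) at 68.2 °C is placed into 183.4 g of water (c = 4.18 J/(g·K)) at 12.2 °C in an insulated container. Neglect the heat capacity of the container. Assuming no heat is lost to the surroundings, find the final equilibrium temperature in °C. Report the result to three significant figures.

T_f = 18.2 °C

Heat lost by copper = heat gained by water.
(234.4)(0.389)(68.2 − T) = (183.4)(4.18)(T − 12.2)
91.1816 (68.2 − T) = 766.612 (T − 12.2)
6218.6 − 91.1816 T = 766.612 T − 9352.7
15571.3 = 857.7936 T
T = 18.15 °C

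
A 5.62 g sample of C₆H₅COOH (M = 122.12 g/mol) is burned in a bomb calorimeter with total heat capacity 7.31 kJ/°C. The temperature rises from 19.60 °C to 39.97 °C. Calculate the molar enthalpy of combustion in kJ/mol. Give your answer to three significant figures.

ΔH = -3240 kJ/mol

ΔT = 39.97 − 19.60 = 20.37 °C
q_cal = C_cal × ΔT = 7.31 × 20.37 = 148.9047 kJ
n = 5.62 / 122.12 = 0.04602 mol
q_rxn = −q_cal = -148.9047 kJ
ΔH = -148.9047 / 0.04602 = -3236 kJ/mol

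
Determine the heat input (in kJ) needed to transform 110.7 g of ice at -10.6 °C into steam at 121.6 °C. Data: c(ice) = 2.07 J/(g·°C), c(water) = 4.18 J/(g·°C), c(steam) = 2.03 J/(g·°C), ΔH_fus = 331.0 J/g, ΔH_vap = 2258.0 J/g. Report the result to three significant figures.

q1 (heat ice -10.6→0.0 °C): 110.7 × 2.07 × 10.6 = 2429 J
q2 (melt at 0 °C): 110.7 × 331.0 = 36642 J
q3 (heat water 0.0→100.0 °C): 110.7 × 4.18 × 100.0 = 46273 J
q4 (vaporize at 100 °C): 110.7 × 2258.0 = 249961 J
q5 (heat steam 100.0→121.6 °C): 110.7 × 2.03 × 21.6 = 4854 J
Total: 2429 + 36642 + 46273 + 249961 + 4854 = 340159 J = 340 kJ

q = 340 kJ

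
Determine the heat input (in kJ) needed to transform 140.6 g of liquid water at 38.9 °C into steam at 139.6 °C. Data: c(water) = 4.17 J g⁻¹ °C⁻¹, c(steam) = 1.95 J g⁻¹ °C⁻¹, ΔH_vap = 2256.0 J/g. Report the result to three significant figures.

q = 364 kJ

q1 (heat water 38.9→100.0 °C): 140.6 × 4.17 × 61.1 = 35823 J
q2 (vaporize at 100 °C): 140.6 × 2256.0 = 317194 J
q3 (heat steam 100.0→139.6 °C): 140.6 × 1.95 × 39.6 = 10857 J
Total: 35823 + 317194 + 10857 = 363874 J = 364 kJ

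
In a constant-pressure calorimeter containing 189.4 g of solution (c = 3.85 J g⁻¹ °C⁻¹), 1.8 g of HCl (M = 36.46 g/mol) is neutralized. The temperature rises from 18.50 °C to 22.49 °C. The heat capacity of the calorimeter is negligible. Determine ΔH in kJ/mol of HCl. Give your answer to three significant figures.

|ΔT| = |22.49 − 18.50| = 3.99 °C
|q_surr| = (189.4 × 3.85) × 3.99 = 729.19 × 3.99 = 2909 J
n(HCl) = 1.8 / 36.46 = 0.04937 mol
Temperature rose, so q_rxn = −|q_surr| = -2.909 kJ
ΔH = q_rxn / n = -58.92 kJ/mol

ΔH = -58.9 kJ/mol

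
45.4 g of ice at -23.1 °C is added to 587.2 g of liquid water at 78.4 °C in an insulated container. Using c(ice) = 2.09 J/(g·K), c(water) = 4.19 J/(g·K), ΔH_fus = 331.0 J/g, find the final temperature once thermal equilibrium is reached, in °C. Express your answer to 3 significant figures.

Heat to bring ice to 0 °C and melt it: q₁ = 45.4×2.09×23.1 + 45.4×331.0 = 17219 J
Heat the water can supply cooling to 0 °C: 587.2×4.19×78.4 = 192893 J > q₁, so all ice melts.
Energy balance: 587.2×4.19×(78.4 − T) = 17219 + 45.4×4.19×(T − 0)
2460.368(78.4 − T) = 17219 + 190.226 T
192893 − 17219 = 2650.594 T
T = 175674 / 2650.594 = 66.28 °C

T_f = 66.3 °C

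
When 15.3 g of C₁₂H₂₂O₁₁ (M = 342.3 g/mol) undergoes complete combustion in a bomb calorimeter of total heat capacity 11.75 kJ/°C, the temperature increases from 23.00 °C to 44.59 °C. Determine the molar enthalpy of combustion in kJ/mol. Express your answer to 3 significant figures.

ΔH = -5680 kJ/mol

ΔT = 44.59 − 23.00 = 21.59 °C
q_cal = C_cal × ΔT = 11.75 × 21.59 = 253.6825 kJ
n = 15.3 / 342.3 = 0.04470 mol
q_rxn = −q_cal = -253.6825 kJ
ΔH = -253.6825 / 0.04470 = -5675 kJ/mol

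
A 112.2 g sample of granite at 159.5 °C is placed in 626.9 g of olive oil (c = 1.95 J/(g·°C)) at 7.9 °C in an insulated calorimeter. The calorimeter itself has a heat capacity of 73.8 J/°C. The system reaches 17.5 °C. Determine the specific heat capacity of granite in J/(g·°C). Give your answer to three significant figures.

c = 0.781 J/(g·°C)

q_gained = (626.9 × 1.95 + 73.8) × (17.5 − 7.9) = 12440 J
q_lost = 112.2 × c × (159.5 − 17.5) = 15932.4 c
Set equal: c = 12440 / 15932.4 = 0.781 J/(g·°C)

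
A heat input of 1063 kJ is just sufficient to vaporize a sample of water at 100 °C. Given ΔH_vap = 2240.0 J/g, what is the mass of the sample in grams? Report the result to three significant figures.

m = 475 g

m = q / ΔH_vap = 1063000 J / 2240.0 J/g = 475 g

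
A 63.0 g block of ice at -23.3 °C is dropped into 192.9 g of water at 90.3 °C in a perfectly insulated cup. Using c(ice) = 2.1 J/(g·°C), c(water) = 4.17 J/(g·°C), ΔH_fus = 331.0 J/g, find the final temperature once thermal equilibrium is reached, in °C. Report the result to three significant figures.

Heat to bring ice to 0 °C and melt it: q₁ = 63.0×2.1×23.3 + 63.0×331.0 = 23936 J
Heat the water can supply cooling to 0 °C: 192.9×4.17×90.3 = 72636.7 J > q₁, so all ice melts.
Energy balance: 192.9×4.17×(90.3 − T) = 23936 + 63.0×4.17×(T − 0)
804.393(90.3 − T) = 23936 + 262.71 T
72636.7 − 23936 = 1067.103 T
T = 48700.7 / 1067.103 = 45.64 °C

T_f = 45.6 °C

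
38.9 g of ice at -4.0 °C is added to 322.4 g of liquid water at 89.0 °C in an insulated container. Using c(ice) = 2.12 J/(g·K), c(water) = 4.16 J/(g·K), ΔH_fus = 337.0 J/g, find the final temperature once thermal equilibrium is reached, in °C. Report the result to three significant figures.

T_f = 70.5 °C

Heat to bring ice to 0 °C and melt it: q₁ = 38.9×2.12×4.0 + 38.9×337.0 = 13439 J
Heat the water can supply cooling to 0 °C: 322.4×4.16×89.0 = 119365 J > q₁, so all ice melts.
Energy balance: 322.4×4.16×(89.0 − T) = 13439 + 38.9×4.16×(T − 0)
1341.184(89.0 − T) = 13439 + 161.824 T
119365 − 13439 = 1503.008 T
T = 105926 / 1503.008 = 70.48 °C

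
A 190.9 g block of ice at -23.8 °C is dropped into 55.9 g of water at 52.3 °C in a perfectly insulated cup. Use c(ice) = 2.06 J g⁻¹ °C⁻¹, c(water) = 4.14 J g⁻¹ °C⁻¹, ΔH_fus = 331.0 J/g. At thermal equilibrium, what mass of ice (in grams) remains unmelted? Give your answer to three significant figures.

Heat to warm all ice to 0 °C: 190.9×2.06×23.8 = 9359.4 J
Heat released by water cooling to 0 °C: 55.9×4.14×52.3 = 12104 J
12104 J < 9359.4 + 190.9×331.0 = 72547.3 J, so not all ice melts; final T = 0 °C.
Heat left for melting: 12104 − 9359.4 = 2744.6 J
Mass melted = 2744.6 / 331.0 = 8.292 g
Ice remaining = 190.9 − 8.292 = 182.608 g

m_ice remaining = 183 g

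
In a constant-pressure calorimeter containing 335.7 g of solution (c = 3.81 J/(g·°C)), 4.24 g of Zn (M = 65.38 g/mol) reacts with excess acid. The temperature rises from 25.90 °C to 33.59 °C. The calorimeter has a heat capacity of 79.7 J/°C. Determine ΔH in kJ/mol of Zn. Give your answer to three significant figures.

|ΔT| = |33.59 − 25.90| = 7.69 °C
|q_surr| = (335.7 × 3.81 + 79.7) × 7.69 = 1358.717 × 7.69 = 10450 J
n(Zn) = 4.24 / 65.38 = 0.06485 mol
Temperature rose, so q_rxn = −|q_surr| = -10.45 kJ
ΔH = q_rxn / n = -161.1 kJ/mol

ΔH = -161 kJ/mol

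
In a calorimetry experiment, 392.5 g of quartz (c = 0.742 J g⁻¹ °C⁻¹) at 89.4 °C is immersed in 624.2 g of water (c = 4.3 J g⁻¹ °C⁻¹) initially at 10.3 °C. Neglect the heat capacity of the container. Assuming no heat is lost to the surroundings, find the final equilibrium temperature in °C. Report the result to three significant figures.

Heat lost by quartz = heat gained by water.
(392.5)(0.742)(89.4 − T) = (624.2)(4.3)(T − 10.3)
291.235 (89.4 − T) = 2684.06 (T − 10.3)
26036 − 291.235 T = 2684.06 T − 27646
53682 = 2975.295 T
T = 18.04 °C

T_f = 18.0 °C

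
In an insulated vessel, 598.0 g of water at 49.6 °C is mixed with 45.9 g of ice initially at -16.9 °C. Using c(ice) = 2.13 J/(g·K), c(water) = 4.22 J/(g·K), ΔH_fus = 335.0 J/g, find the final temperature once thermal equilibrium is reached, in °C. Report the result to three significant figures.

T_f = 39.8 °C

Heat to bring ice to 0 °C and melt it: q₁ = 45.9×2.13×16.9 + 45.9×335.0 = 17029 J
Heat the water can supply cooling to 0 °C: 598.0×4.22×49.6 = 125169 J > q₁, so all ice melts.
Energy balance: 598.0×4.22×(49.6 − T) = 17029 + 45.9×4.22×(T − 0)
2523.56(49.6 − T) = 17029 + 193.698 T
125169 − 17029 = 2717.258 T
T = 108140 / 2717.258 = 39.80 °C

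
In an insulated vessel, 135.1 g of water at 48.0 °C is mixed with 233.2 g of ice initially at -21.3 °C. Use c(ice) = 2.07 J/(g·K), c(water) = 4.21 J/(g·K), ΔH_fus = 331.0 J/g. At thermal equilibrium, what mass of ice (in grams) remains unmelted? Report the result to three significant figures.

m_ice remaining = 182 g

Heat to warm all ice to 0 °C: 233.2×2.07×21.3 = 10282 J
Heat released by water cooling to 0 °C: 135.1×4.21×48.0 = 27301 J
27301 J < 10282 + 233.2×331.0 = 87471.2 J, so not all ice melts; final T = 0 °C.
Heat left for melting: 27301 − 10282 = 17019 J
Mass melted = 17019 / 331.0 = 51.42 g
Ice remaining = 233.2 − 51.42 = 181.78 g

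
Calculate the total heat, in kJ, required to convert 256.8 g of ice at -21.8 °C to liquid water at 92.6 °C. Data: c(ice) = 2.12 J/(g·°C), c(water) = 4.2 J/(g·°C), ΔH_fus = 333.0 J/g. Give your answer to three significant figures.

q1 (heat ice -21.8→0.0 °C): 256.8 × 2.12 × 21.8 = 11868 J
q2 (melt at 0 °C): 256.8 × 333.0 = 85514 J
q3 (heat water 0.0→92.6 °C): 256.8 × 4.2 × 92.6 = 99875 J
Total: 11868 + 85514 + 99875 = 197257 J = 197 kJ

q = 197 kJ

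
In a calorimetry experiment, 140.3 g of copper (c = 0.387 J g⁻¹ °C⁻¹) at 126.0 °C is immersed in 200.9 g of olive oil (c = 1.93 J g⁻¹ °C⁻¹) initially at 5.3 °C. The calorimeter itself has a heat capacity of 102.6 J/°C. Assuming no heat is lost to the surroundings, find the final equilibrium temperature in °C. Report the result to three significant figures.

Heat lost by copper = heat gained by olive oil + calorimeter.
(140.3)(0.387)(126.0 − T) = [(200.9)(1.93) + 102.6](T − 5.3)
54.2961 (126.0 − T) = 490.337 (T − 5.3)
6841.3 − 54.2961 T = 490.337 T − 2598.8
9440.1 = 544.6331 T
T = 17.33 °C

T_f = 17.3 °C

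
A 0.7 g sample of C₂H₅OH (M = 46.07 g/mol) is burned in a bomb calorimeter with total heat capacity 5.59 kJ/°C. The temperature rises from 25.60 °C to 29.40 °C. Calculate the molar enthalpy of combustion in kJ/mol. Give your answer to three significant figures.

ΔH = -1400 kJ/mol

ΔT = 29.40 − 25.60 = 3.80 °C
q_cal = C_cal × ΔT = 5.59 × 3.80 = 21.242 kJ
n = 0.7 / 46.07 = 0.01519 mol
q_rxn = −q_cal = -21.242 kJ
ΔH = -21.242 / 0.01519 = -1398 kJ/mol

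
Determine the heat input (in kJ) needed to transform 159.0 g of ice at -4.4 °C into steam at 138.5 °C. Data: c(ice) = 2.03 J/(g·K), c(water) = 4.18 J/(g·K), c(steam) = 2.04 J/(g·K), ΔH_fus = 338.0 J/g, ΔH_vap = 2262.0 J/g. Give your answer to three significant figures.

q1 (heat ice -4.4→0.0 °C): 159.0 × 2.03 × 4.4 = 1420 J
q2 (melt at 0 °C): 159.0 × 338.0 = 53742 J
q3 (heat water 0.0→100.0 °C): 159.0 × 4.18 × 100.0 = 66462 J
q4 (vaporize at 100 °C): 159.0 × 2262.0 = 359658 J
q5 (heat steam 100.0→138.5 °C): 159.0 × 2.04 × 38.5 = 12488 J
Total: 1420 + 53742 + 66462 + 359658 + 12488 = 493770 J = 494 kJ

q = 494 kJ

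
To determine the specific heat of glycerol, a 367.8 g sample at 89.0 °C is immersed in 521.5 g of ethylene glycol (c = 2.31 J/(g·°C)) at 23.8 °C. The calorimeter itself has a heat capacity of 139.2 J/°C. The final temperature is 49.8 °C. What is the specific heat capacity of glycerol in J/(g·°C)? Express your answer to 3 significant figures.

c = 2.42 J/(g·°C)

q_gained = (521.5 × 2.31 + 139.2) × (49.8 − 23.8) = 34940 J
q_lost = 367.8 × c × (89.0 − 49.8) = 14417.76 c
Set equal: c = 34940 / 14417.76 = 2.42 J/(g·°C)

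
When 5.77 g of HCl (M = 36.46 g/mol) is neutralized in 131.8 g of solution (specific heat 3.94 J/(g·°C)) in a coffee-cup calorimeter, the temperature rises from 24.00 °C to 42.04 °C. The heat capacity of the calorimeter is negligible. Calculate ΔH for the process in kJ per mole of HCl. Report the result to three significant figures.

ΔH = -59.2 kJ/mol

|ΔT| = |42.04 − 24.00| = 18.04 °C
|q_surr| = (131.8 × 3.94) × 18.04 = 519.292 × 18.04 = 9368 J
n(HCl) = 5.77 / 36.46 = 0.1583 mol
Temperature rose, so q_rxn = −|q_surr| = -9.368 kJ
ΔH = q_rxn / n = -59.18 kJ/mol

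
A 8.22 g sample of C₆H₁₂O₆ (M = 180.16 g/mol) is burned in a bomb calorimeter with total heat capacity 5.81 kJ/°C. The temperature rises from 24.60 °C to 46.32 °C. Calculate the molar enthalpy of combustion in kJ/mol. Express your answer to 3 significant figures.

ΔT = 46.32 − 24.60 = 21.72 °C
q_cal = C_cal × ΔT = 5.81 × 21.72 = 126.1932 kJ
n = 8.22 / 180.16 = 0.04563 mol
q_rxn = −q_cal = -126.1932 kJ
ΔH = -126.1932 / 0.04563 = -2766 kJ/mol

ΔH = -2770 kJ/mol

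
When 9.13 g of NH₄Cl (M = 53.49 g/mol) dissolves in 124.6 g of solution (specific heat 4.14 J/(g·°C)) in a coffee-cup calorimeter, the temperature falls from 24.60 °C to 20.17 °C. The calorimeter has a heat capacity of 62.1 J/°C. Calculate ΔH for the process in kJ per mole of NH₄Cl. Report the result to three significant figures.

|ΔT| = |20.17 − 24.60| = 4.43 °C
|q_surr| = (124.6 × 4.14 + 62.1) × 4.43 = 577.944 × 4.43 = 2560 J
n(NH₄Cl) = 9.13 / 53.49 = 0.1707 mol
Temperature fell, so q_rxn = +|q_surr| = 2.560 kJ
ΔH = q_rxn / n = 15.00 kJ/mol

ΔH = 15.0 kJ/mol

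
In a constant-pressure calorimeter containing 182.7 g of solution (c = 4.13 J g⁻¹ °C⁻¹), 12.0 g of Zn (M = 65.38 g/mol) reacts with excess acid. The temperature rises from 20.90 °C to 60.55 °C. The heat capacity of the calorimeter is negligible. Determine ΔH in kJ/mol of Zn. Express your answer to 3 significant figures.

ΔH = -163 kJ/mol

|ΔT| = |60.55 − 20.90| = 39.65 °C
|q_surr| = (182.7 × 4.13) × 39.65 = 754.551 × 39.65 = 29920 J
n(Zn) = 12.0 / 65.38 = 0.1835 mol
Temperature rose, so q_rxn = −|q_surr| = -29.92 kJ
ΔH = q_rxn / n = -163.1 kJ/mol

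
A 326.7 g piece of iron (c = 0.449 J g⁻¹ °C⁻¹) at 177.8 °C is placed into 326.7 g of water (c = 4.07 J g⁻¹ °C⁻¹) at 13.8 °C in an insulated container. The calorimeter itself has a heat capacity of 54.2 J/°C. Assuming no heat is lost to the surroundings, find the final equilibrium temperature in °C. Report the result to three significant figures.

T_f = 29.5 °C

Heat lost by iron = heat gained by water + calorimeter.
(326.7)(0.449)(177.8 − T) = [(326.7)(4.07) + 54.2](T − 13.8)
146.6883 (177.8 − T) = 1383.869 (T − 13.8)
26081 − 146.6883 T = 1383.869 T − 19097
45178 = 1530.5573 T
T = 29.52 °C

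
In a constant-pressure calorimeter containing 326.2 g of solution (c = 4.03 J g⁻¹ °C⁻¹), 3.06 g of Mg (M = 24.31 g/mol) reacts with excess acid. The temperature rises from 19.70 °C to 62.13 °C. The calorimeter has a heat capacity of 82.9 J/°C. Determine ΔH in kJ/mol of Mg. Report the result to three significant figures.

ΔH = -471 kJ/mol

|ΔT| = |62.13 − 19.70| = 42.43 °C
|q_surr| = (326.2 × 4.03 + 82.9) × 42.43 = 1397.486 × 42.43 = 59300 J
n(Mg) = 3.06 / 24.31 = 0.1259 mol
Temperature rose, so q_rxn = −|q_surr| = -59.30 kJ
ΔH = q_rxn / n = -471.0 kJ/mol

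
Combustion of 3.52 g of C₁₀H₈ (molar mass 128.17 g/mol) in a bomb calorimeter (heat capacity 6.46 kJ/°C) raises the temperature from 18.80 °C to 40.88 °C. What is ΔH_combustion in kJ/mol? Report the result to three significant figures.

ΔT = 40.88 − 18.80 = 22.08 °C
q_cal = C_cal × ΔT = 6.46 × 22.08 = 142.6368 kJ
n = 3.52 / 128.17 = 0.02746 mol
q_rxn = −q_cal = -142.6368 kJ
ΔH = -142.6368 / 0.02746 = -5194 kJ/mol

ΔH = -5190 kJ/mol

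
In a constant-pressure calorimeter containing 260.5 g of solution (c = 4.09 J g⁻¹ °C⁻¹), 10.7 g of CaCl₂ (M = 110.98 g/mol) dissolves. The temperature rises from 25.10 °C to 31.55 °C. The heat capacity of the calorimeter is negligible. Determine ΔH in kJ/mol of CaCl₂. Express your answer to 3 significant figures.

ΔH = -71.3 kJ/mol

|ΔT| = |31.55 − 25.10| = 6.45 °C
|q_surr| = (260.5 × 4.09) × 6.45 = 1065.445 × 6.45 = 6872 J
n(CaCl₂) = 10.7 / 110.98 = 0.09641 mol
Temperature rose, so q_rxn = −|q_surr| = -6.872 kJ
ΔH = q_rxn / n = -71.28 kJ/mol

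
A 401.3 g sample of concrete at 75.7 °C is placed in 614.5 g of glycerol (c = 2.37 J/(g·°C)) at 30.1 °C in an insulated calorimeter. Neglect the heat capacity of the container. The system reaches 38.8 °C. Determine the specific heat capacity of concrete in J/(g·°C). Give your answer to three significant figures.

q_gained = (614.5 × 2.37) × (38.8 − 30.1) = 12670 J
q_lost = 401.3 × c × (75.7 − 38.8) = 14807.97 c
Set equal: c = 12670 / 14807.97 = 0.856 J/(g·°C)

c = 0.856 J/(g·°C)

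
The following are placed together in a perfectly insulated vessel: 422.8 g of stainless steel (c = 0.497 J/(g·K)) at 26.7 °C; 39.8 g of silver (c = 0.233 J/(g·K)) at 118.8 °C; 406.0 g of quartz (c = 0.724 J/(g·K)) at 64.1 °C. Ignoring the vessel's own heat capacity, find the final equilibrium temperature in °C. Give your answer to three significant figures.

T_f = 49.8 °C

Σ mᵢcᵢ(T − Tᵢ) = 0  ⇒  T = Σ mᵢcᵢTᵢ / Σ mᵢcᵢ
Σ mᵢcᵢ = 422.8×0.497 + 39.8×0.233 + 406.0×0.724 = 513.3490
Σ mᵢcᵢTᵢ = 210.1316×26.7 + 9.2734×118.8 + 293.944×64.1 = 25554
T = 25554 / 513.3490 = 49.78 °C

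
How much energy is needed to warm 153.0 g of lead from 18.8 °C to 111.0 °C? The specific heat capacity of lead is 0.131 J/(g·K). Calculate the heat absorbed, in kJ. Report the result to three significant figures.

q = 1.85 kJ

q = m c ΔT = 153.0 × 0.131 × (111.0 − 18.8)
q = 153.0 × 0.131 × 92.2 = 1848 J = 1.85 kJ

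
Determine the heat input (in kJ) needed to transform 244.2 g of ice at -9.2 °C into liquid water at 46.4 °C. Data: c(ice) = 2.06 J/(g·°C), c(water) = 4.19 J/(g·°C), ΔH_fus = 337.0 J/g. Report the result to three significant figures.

q1 (heat ice -9.2→0.0 °C): 244.2 × 2.06 × 9.2 = 4628 J
q2 (melt at 0 °C): 244.2 × 337.0 = 82295 J
q3 (heat water 0.0→46.4 °C): 244.2 × 4.19 × 46.4 = 47476 J
Total: 4628 + 82295 + 47476 = 134399 J = 134 kJ

q = 134 kJ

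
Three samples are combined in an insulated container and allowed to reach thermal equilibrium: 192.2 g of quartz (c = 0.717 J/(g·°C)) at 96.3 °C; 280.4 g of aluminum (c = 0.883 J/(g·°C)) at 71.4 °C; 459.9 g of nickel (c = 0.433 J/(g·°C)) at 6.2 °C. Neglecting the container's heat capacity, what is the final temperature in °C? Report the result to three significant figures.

T_f = 55.1 °C

Σ mᵢcᵢ(T − Tᵢ) = 0  ⇒  T = Σ mᵢcᵢTᵢ / Σ mᵢcᵢ
Σ mᵢcᵢ = 192.2×0.717 + 280.4×0.883 + 459.9×0.433 = 584.5373
Σ mᵢcᵢTᵢ = 137.8074×96.3 + 247.5932×71.4 + 199.1367×6.2 = 32184
T = 32184 / 584.5373 = 55.06 °C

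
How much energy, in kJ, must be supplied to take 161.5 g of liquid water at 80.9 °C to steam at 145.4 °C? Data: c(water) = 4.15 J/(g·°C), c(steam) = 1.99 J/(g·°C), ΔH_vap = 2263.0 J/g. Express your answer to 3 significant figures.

q1 (heat water 80.9→100.0 °C): 161.5 × 4.15 × 19.1 = 12801 J
q2 (vaporize at 100 °C): 161.5 × 2263.0 = 365475 J
q3 (heat steam 100.0→145.4 °C): 161.5 × 1.99 × 45.4 = 14591 J
Total: 12801 + 365475 + 14591 = 392867 J = 393 kJ

q = 393 kJ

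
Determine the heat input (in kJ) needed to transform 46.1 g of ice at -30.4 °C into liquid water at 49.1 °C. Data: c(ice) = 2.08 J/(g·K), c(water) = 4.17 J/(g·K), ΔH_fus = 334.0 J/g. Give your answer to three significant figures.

q1 (heat ice -30.4→0.0 °C): 46.1 × 2.08 × 30.4 = 2915 J
q2 (melt at 0 °C): 46.1 × 334.0 = 15397 J
q3 (heat water 0.0→49.1 °C): 46.1 × 4.17 × 49.1 = 9439 J
Total: 2915 + 15397 + 9439 = 27751 J = 27.8 kJ

q = 27.8 kJ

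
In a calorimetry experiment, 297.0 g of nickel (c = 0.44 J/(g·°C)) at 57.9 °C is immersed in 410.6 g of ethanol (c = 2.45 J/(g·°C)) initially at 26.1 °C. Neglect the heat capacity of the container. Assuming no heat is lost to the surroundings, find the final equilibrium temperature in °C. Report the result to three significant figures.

T_f = 29.8 °C

Heat lost by nickel = heat gained by ethanol.
(297.0)(0.44)(57.9 − T) = (410.6)(2.45)(T − 26.1)
130.68 (57.9 − T) = 1005.97 (T − 26.1)
7566.4 − 130.68 T = 1005.97 T − 26256
33822.4 = 1136.65 T
T = 29.76 °C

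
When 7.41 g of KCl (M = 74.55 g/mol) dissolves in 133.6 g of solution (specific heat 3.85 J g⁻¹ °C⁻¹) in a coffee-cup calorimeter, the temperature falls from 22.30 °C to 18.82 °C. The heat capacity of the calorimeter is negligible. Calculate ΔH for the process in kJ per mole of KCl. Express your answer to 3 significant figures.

|ΔT| = |18.82 − 22.30| = 3.48 °C
|q_surr| = (133.6 × 3.85) × 3.48 = 514.36 × 3.48 = 1790 J
n(KCl) = 7.41 / 74.55 = 0.09940 mol
Temperature fell, so q_rxn = +|q_surr| = 1.790 kJ
ΔH = q_rxn / n = 18.01 kJ/mol

ΔH = 18.0 kJ/mol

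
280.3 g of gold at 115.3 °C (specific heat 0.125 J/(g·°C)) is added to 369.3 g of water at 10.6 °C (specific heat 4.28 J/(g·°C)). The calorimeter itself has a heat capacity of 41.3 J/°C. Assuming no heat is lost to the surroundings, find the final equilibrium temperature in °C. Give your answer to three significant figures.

Heat lost by gold = heat gained by water + calorimeter.
(280.3)(0.125)(115.3 − T) = [(369.3)(4.28) + 41.3](T − 10.6)
35.0375 (115.3 − T) = 1621.904 (T − 10.6)
4039.8 − 35.0375 T = 1621.904 T − 17192
21231.8 = 1656.9415 T
T = 12.81 °C

T_f = 12.8 °C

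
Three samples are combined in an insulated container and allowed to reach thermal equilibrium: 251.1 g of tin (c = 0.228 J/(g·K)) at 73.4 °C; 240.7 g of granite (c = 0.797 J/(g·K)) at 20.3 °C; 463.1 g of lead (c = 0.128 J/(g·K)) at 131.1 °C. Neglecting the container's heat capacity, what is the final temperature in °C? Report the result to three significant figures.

Σ mᵢcᵢ(T − Tᵢ) = 0  ⇒  T = Σ mᵢcᵢTᵢ / Σ mᵢcᵢ
Σ mᵢcᵢ = 251.1×0.228 + 240.7×0.797 + 463.1×0.128 = 308.3655
Σ mᵢcᵢTᵢ = 57.2508×73.4 + 191.8379×20.3 + 59.2768×131.1 = 15868
T = 15868 / 308.3655 = 51.46 °C

T_f = 51.5 °C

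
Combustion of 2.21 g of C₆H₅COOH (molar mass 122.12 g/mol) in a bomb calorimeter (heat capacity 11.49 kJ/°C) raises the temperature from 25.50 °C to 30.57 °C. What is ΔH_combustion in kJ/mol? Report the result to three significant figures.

ΔH = -3220 kJ/mol

ΔT = 30.57 − 25.50 = 5.07 °C
q_cal = C_cal × ΔT = 11.49 × 5.07 = 58.2543 kJ
n = 2.21 / 122.12 = 0.01810 mol
q_rxn = −q_cal = -58.2543 kJ
ΔH = -58.2543 / 0.01810 = -3218 kJ/mol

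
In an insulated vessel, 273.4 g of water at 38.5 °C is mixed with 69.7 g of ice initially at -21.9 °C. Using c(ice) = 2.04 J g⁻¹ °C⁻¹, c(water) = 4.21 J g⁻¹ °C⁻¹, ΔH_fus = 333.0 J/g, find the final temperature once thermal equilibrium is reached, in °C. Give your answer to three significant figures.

T_f = 12.5 °C

Heat to bring ice to 0 °C and melt it: q₁ = 69.7×2.04×21.9 + 69.7×333.0 = 26324 J
Heat the water can supply cooling to 0 °C: 273.4×4.21×38.5 = 44314.0 J > q₁, so all ice melts.
Energy balance: 273.4×4.21×(38.5 − T) = 26324 + 69.7×4.21×(T − 0)
1151.014(38.5 − T) = 26324 + 293.437 T
44314.0 − 26324 = 1444.451 T
T = 17990.0 / 1444.451 = 12.45 °C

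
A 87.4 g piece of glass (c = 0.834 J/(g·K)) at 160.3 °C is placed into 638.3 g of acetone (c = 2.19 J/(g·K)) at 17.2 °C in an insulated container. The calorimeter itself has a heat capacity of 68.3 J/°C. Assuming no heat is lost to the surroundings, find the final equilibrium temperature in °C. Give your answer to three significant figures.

T_f = 24.0 °C

Heat lost by glass = heat gained by acetone + calorimeter.
(87.4)(0.834)(160.3 − T) = [(638.3)(2.19) + 68.3](T − 17.2)
72.8916 (160.3 − T) = 1466.177 (T − 17.2)
11685 − 72.8916 T = 1466.177 T − 25218
36903 = 1539.0686 T
T = 23.98 °C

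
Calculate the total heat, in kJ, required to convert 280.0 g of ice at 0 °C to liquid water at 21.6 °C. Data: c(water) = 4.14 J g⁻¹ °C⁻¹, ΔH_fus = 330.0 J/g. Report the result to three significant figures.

q = 117 kJ

q1 (melt at 0 °C): 280.0 × 330.0 = 92400 J
q2 (heat water 0.0→21.6 °C): 280.0 × 4.14 × 21.6 = 25039 J
Total: 92400 + 25039 = 117439 J = 117 kJ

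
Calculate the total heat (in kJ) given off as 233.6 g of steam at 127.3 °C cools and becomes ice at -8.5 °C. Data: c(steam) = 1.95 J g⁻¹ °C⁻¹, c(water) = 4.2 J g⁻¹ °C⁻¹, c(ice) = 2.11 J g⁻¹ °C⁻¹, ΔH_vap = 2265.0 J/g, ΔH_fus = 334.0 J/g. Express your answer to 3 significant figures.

q = 722 kJ

q1 (cool steam 127.3→100 °C): 233.6 × 1.95 × 27.3 = 12436 J
q2 (condense at 100 °C): 233.6 × 2265.0 = 529104 J
q3 (cool water 100→0 °C): 233.6 × 4.2 × 100.0 = 98112 J
q4 (freeze at 0 °C): 233.6 × 334.0 = 78022 J
q5 (cool ice 0→-8.5 °C): 233.6 × 2.11 × 8.5 = 4190 J
Total: 12436 + 529104 + 98112 + 78022 + 4190 = 721864 J = 722 kJ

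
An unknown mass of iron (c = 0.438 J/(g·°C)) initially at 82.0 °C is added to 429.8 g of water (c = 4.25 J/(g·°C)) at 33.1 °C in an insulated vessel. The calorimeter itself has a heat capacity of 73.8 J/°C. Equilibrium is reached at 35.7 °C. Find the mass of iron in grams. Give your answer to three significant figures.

m = 244 g

q_gained = (429.8 × 4.25 + 73.8) × (35.7 − 33.1) = 4941 J
q_lost = m × 0.438 × (82.0 − 35.7) = 20.2794 m
m = 4941 / 20.2794 = 244 g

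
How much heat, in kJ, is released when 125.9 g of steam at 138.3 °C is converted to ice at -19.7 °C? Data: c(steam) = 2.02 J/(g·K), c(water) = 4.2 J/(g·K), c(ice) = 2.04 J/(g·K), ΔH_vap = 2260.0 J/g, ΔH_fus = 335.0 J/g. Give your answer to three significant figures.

q = 394 kJ

q1 (cool steam 138.3→100 °C): 125.9 × 2.02 × 38.3 = 9740 J
q2 (condense at 100 °C): 125.9 × 2260.0 = 284534 J
q3 (cool water 100→0 °C): 125.9 × 4.2 × 100.0 = 52878 J
q4 (freeze at 0 °C): 125.9 × 335.0 = 42177 J
q5 (cool ice 0→-19.7 °C): 125.9 × 2.04 × 19.7 = 5060 J
Total: 9740 + 284534 + 52878 + 42177 + 5060 = 394389 J = 394 kJ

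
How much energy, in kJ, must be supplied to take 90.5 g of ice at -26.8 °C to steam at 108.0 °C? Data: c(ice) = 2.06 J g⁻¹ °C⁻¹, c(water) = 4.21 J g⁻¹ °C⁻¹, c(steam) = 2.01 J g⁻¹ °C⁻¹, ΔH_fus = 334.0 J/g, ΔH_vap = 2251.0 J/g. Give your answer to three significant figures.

q1 (heat ice -26.8→0.0 °C): 90.5 × 2.06 × 26.8 = 4996 J
q2 (melt at 0 °C): 90.5 × 334.0 = 30227 J
q3 (heat water 0.0→100.0 °C): 90.5 × 4.21 × 100.0 = 38101 J
q4 (vaporize at 100 °C): 90.5 × 2251.0 = 203716 J
q5 (heat steam 100.0→108.0 °C): 90.5 × 2.01 × 8.0 = 1455 J
Total: 4996 + 30227 + 38101 + 203716 + 1455 = 278495 J = 278 kJ

q = 278 kJ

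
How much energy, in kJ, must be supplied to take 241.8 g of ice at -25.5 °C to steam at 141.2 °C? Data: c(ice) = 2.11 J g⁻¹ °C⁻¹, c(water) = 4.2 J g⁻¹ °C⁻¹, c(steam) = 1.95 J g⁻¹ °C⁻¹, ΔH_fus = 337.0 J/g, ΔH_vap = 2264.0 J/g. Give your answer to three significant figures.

q = 763 kJ

q1 (heat ice -25.5→0.0 °C): 241.8 × 2.11 × 25.5 = 13010 J
q2 (melt at 0 °C): 241.8 × 337.0 = 81487 J
q3 (heat water 0.0→100.0 °C): 241.8 × 4.2 × 100.0 = 101556 J
q4 (vaporize at 100 °C): 241.8 × 2264.0 = 547435 J
q5 (heat steam 100.0→141.2 °C): 241.8 × 1.95 × 41.2 = 19426 J
Total: 13010 + 81487 + 101556 + 547435 + 19426 = 762914 J = 763 kJ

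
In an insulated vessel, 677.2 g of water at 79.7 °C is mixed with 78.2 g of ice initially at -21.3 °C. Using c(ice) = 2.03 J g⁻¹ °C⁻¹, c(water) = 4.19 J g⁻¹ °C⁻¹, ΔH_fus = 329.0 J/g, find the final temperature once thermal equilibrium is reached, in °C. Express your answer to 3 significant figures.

T_f = 62.3 °C

Heat to bring ice to 0 °C and melt it: q₁ = 78.2×2.03×21.3 + 78.2×329.0 = 29109 J
Heat the water can supply cooling to 0 °C: 677.2×4.19×79.7 = 226146 J > q₁, so all ice melts.
Energy balance: 677.2×4.19×(79.7 − T) = 29109 + 78.2×4.19×(T − 0)
2837.468(79.7 − T) = 29109 + 327.658 T
226146 − 29109 = 3165.126 T
T = 197037 / 3165.126 = 62.25 °C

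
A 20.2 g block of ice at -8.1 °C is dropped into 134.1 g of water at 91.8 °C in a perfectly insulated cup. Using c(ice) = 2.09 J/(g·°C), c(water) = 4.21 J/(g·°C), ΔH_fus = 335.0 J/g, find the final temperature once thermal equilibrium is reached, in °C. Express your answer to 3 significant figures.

T_f = 68.8 °C

Heat to bring ice to 0 °C and melt it: q₁ = 20.2×2.09×8.1 + 20.2×335.0 = 7109.0 J
Heat the water can supply cooling to 0 °C: 134.1×4.21×91.8 = 51826.7 J > q₁, so all ice melts.
Energy balance: 134.1×4.21×(91.8 − T) = 7109.0 + 20.2×4.21×(T − 0)
564.561(91.8 − T) = 7109.0 + 85.042 T
51826.7 − 7109.0 = 649.603 T
T = 44717.7 / 649.603 = 68.84 °C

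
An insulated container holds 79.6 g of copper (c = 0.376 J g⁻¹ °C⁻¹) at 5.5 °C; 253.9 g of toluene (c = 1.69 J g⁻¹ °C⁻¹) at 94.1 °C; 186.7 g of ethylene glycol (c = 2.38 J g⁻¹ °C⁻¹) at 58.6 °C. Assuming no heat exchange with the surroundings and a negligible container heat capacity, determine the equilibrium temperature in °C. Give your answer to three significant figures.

T_f = 73.7 °C

Σ mᵢcᵢ(T − Tᵢ) = 0  ⇒  T = Σ mᵢcᵢTᵢ / Σ mᵢcᵢ
Σ mᵢcᵢ = 79.6×0.376 + 253.9×1.69 + 186.7×2.38 = 903.3666
Σ mᵢcᵢTᵢ = 29.9296×5.5 + 429.091×94.1 + 444.346×58.6 = 66581
T = 66581 / 903.3666 = 73.70 °C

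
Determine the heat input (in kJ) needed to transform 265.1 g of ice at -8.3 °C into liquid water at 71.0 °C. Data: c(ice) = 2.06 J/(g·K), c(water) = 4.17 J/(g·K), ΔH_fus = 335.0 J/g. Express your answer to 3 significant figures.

q1 (heat ice -8.3→0.0 °C): 265.1 × 2.06 × 8.3 = 4533 J
q2 (melt at 0 °C): 265.1 × 335.0 = 88809 J
q3 (heat water 0.0→71.0 °C): 265.1 × 4.17 × 71.0 = 78488 J
Total: 4533 + 88809 + 78488 = 171830 J = 172 kJ

q = 172 kJ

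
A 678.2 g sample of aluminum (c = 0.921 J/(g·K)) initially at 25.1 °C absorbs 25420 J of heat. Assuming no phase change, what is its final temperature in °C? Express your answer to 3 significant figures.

T_f = 65.8 °C

ΔT = q / (m c) = 25420 / (678.2 × 0.921) = 40.70 °C
T_f = 25.1 + 40.70 = 65.80 °C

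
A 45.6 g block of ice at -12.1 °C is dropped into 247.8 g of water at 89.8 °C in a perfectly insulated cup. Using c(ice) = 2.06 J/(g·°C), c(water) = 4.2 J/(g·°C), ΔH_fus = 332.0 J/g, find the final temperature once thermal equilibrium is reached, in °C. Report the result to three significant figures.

Heat to bring ice to 0 °C and melt it: q₁ = 45.6×2.06×12.1 + 45.6×332.0 = 16276 J
Heat the water can supply cooling to 0 °C: 247.8×4.2×89.8 = 93460.2 J > q₁, so all ice melts.
Energy balance: 247.8×4.2×(89.8 − T) = 16276 + 45.6×4.2×(T − 0)
1040.76(89.8 − T) = 16276 + 191.52 T
93460.2 − 16276 = 1232.28 T
T = 77184.2 / 1232.28 = 62.64 °C

T_f = 62.6 °C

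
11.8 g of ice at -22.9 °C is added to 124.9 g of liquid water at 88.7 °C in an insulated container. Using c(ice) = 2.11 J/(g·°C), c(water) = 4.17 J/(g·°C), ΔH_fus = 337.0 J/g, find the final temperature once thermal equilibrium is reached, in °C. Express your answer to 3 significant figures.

Heat to bring ice to 0 °C and melt it: q₁ = 11.8×2.11×22.9 + 11.8×337.0 = 4546.8 J
Heat the water can supply cooling to 0 °C: 124.9×4.17×88.7 = 46197.9 J > q₁, so all ice melts.
Energy balance: 124.9×4.17×(88.7 − T) = 4546.8 + 11.8×4.17×(T − 0)
520.833(88.7 − T) = 4546.8 + 49.206 T
46197.9 − 4546.8 = 570.039 T
T = 41651.1 / 570.039 = 73.07 °C

T_f = 73.1 °C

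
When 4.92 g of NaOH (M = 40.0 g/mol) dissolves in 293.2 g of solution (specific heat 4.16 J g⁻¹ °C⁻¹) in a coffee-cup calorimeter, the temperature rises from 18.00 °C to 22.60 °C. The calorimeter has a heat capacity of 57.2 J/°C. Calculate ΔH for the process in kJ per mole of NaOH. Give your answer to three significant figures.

ΔH = -47.8 kJ/mol

|ΔT| = |22.60 − 18.00| = 4.60 °C
|q_surr| = (293.2 × 4.16 + 57.2) × 4.60 = 1276.912 × 4.60 = 5874 J
n(NaOH) = 4.92 / 40.0 = 0.1230 mol
Temperature rose, so q_rxn = −|q_surr| = -5.874 kJ
ΔH = q_rxn / n = -47.76 kJ/mol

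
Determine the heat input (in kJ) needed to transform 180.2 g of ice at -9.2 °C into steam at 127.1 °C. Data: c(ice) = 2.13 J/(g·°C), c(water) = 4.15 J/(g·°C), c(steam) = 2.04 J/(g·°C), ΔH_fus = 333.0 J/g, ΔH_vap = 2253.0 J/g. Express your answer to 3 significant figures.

q1 (heat ice -9.2→0.0 °C): 180.2 × 2.13 × 9.2 = 3531 J
q2 (melt at 0 °C): 180.2 × 333.0 = 60007 J
q3 (heat water 0.0→100.0 °C): 180.2 × 4.15 × 100.0 = 74783 J
q4 (vaporize at 100 °C): 180.2 × 2253.0 = 405991 J
q5 (heat steam 100.0→127.1 °C): 180.2 × 2.04 × 27.1 = 9962 J
Total: 3531 + 60007 + 74783 + 405991 + 9962 = 554274 J = 554 kJ

q = 554 kJ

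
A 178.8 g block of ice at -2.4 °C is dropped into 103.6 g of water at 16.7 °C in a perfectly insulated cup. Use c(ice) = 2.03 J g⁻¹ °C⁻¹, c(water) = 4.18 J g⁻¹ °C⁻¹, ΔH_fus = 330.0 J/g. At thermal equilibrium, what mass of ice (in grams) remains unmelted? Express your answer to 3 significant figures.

m_ice remaining = 160 g

Heat to warm all ice to 0 °C: 178.8×2.03×2.4 = 871.11 J
Heat released by water cooling to 0 °C: 103.6×4.18×16.7 = 7231.9 J
7231.9 J < 871.11 + 178.8×330.0 = 59875.11 J, so not all ice melts; final T = 0 °C.
Heat left for melting: 7231.9 − 871.11 = 6360.79 J
Mass melted = 6360.79 / 330.0 = 19.28 g
Ice remaining = 178.8 − 19.28 = 159.52 g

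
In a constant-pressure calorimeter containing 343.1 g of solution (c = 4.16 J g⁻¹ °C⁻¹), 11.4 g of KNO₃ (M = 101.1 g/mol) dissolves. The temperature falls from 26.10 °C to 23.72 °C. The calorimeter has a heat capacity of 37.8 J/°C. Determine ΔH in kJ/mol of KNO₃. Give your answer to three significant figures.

ΔH = 30.9 kJ/mol

|ΔT| = |23.72 − 26.10| = 2.38 °C
|q_surr| = (343.1 × 4.16 + 37.8) × 2.38 = 1465.096 × 2.38 = 3487 J
n(KNO₃) = 11.4 / 101.1 = 0.1128 mol
Temperature fell, so q_rxn = +|q_surr| = 3.487 kJ
ΔH = q_rxn / n = 30.91 kJ/mol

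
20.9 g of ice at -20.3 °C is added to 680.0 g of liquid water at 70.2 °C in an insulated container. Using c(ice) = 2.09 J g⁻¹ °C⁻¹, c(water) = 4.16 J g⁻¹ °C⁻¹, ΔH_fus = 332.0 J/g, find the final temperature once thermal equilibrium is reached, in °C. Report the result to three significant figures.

Heat to bring ice to 0 °C and melt it: q₁ = 20.9×2.09×20.3 + 20.9×332.0 = 7825.5 J
Heat the water can supply cooling to 0 °C: 680.0×4.16×70.2 = 198582 J > q₁, so all ice melts.
Energy balance: 680.0×4.16×(70.2 − T) = 7825.5 + 20.9×4.16×(T − 0)
2828.8(70.2 − T) = 7825.5 + 86.944 T
198582 − 7825.5 = 2915.744 T
T = 190756.5 / 2915.744 = 65.42 °C

T_f = 65.4 °C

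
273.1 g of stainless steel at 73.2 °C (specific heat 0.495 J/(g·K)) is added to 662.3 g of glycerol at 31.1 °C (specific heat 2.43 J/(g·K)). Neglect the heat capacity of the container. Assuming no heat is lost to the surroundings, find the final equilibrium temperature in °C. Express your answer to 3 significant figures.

T_f = 34.4 °C

Heat lost by stainless steel = heat gained by glycerol.
(273.1)(0.495)(73.2 − T) = (662.3)(2.43)(T − 31.1)
135.1845 (73.2 − T) = 1609.389 (T − 31.1)
9895.5 − 135.1845 T = 1609.389 T − 50052
59947.5 = 1744.5735 T
T = 34.36 °C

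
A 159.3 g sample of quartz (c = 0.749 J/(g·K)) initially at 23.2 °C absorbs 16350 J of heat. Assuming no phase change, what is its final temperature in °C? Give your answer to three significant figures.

ΔT = q / (m c) = 16350 / (159.3 × 0.749) = 137.0 °C
T_f = 23.2 + 137.0 = 160.2 °C

T_f = 160 °C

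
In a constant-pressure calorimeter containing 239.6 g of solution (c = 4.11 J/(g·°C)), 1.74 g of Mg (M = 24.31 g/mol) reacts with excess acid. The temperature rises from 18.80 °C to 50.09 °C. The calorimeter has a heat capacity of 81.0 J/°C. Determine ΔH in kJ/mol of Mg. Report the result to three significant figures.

ΔH = -466 kJ/mol

|ΔT| = |50.09 − 18.80| = 31.29 °C
|q_surr| = (239.6 × 4.11 + 81.0) × 31.29 = 1065.756 × 31.29 = 33350 J
n(Mg) = 1.74 / 24.31 = 0.07158 mol
Temperature rose, so q_rxn = −|q_surr| = -33.35 kJ
ΔH = q_rxn / n = -465.9 kJ/mol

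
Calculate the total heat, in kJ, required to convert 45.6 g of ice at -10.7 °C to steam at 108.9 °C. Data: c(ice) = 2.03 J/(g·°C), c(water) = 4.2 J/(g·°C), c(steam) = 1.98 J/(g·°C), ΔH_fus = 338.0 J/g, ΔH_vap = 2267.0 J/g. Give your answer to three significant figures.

q = 140 kJ

q1 (heat ice -10.7→0.0 °C): 45.6 × 2.03 × 10.7 = 990 J
q2 (melt at 0 °C): 45.6 × 338.0 = 15413 J
q3 (heat water 0.0→100.0 °C): 45.6 × 4.2 × 100.0 = 19152 J
q4 (vaporize at 100 °C): 45.6 × 2267.0 = 103375 J
q5 (heat steam 100.0→108.9 °C): 45.6 × 1.98 × 8.9 = 804 J
Total: 990 + 15413 + 19152 + 103375 + 804 = 139734 J = 140 kJ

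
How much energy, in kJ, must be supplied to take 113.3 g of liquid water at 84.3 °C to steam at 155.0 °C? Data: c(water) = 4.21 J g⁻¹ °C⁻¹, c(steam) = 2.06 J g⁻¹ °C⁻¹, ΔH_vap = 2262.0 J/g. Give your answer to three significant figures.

q1 (heat water 84.3→100.0 °C): 113.3 × 4.21 × 15.7 = 7489 J
q2 (vaporize at 100 °C): 113.3 × 2262.0 = 256285 J
q3 (heat steam 100.0→155.0 °C): 113.3 × 2.06 × 55.0 = 12837 J
Total: 7489 + 256285 + 12837 = 276611 J = 277 kJ

q = 277 kJ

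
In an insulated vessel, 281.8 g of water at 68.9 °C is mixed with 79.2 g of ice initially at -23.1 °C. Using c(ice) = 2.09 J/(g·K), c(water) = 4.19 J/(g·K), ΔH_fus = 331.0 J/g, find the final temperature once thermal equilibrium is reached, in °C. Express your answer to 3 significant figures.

T_f = 33.9 °C

Heat to bring ice to 0 °C and melt it: q₁ = 79.2×2.09×23.1 + 79.2×331.0 = 30039 J
Heat the water can supply cooling to 0 °C: 281.8×4.19×68.9 = 81353.1 J > q₁, so all ice melts.
Energy balance: 281.8×4.19×(68.9 − T) = 30039 + 79.2×4.19×(T − 0)
1180.742(68.9 − T) = 30039 + 331.848 T
81353.1 − 30039 = 1512.590 T
T = 51314.1 / 1512.590 = 33.92 °C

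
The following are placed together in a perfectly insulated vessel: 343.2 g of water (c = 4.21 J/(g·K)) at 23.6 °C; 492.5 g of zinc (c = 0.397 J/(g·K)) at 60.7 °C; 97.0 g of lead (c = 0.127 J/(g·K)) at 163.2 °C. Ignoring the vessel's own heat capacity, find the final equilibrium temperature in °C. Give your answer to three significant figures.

Σ mᵢcᵢ(T − Tᵢ) = 0  ⇒  T = Σ mᵢcᵢTᵢ / Σ mᵢcᵢ
Σ mᵢcᵢ = 343.2×4.21 + 492.5×0.397 + 97.0×0.127 = 1652.7135
Σ mᵢcᵢTᵢ = 1444.872×23.6 + 195.5225×60.7 + 12.319×163.2 = 47978
T = 47978 / 1652.7135 = 29.03 °C

T_f = 29.0 °C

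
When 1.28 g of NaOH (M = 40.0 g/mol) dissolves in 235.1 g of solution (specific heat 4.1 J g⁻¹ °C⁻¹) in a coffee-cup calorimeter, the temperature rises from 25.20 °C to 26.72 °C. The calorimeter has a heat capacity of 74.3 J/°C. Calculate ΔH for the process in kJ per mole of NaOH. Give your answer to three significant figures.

ΔH = -49.3 kJ/mol

|ΔT| = |26.72 − 25.20| = 1.52 °C
|q_surr| = (235.1 × 4.1 + 74.3) × 1.52 = 1038.21 × 1.52 = 1578 J
n(NaOH) = 1.28 / 40.0 = 0.03200 mol
Temperature rose, so q_rxn = −|q_surr| = -1.578 kJ
ΔH = q_rxn / n = -49.31 kJ/mol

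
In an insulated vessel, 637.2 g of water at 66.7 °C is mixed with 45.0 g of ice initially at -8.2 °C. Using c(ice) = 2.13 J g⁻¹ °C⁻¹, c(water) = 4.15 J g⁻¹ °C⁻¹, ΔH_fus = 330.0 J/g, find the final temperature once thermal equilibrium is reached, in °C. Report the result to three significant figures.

T_f = 56.8 °C

Heat to bring ice to 0 °C and melt it: q₁ = 45.0×2.13×8.2 + 45.0×330.0 = 15636 J
Heat the water can supply cooling to 0 °C: 637.2×4.15×66.7 = 176380 J > q₁, so all ice melts.
Energy balance: 637.2×4.15×(66.7 − T) = 15636 + 45.0×4.15×(T − 0)
2644.38(66.7 − T) = 15636 + 186.75 T
176380 − 15636 = 2831.13 T
T = 160744 / 2831.13 = 56.78 °C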